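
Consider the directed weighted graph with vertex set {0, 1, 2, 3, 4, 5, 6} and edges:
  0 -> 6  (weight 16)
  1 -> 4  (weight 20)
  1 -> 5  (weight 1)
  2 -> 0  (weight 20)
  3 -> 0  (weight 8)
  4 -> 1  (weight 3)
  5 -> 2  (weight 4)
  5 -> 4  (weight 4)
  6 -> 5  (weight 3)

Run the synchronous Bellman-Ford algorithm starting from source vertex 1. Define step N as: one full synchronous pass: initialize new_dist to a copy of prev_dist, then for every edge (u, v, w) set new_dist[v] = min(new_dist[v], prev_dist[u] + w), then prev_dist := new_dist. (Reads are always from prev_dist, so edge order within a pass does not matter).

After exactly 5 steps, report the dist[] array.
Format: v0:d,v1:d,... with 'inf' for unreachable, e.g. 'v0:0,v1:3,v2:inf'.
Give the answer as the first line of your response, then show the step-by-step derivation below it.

v0:25,v1:0,v2:5,v3:inf,v4:5,v5:1,v6:41

step 1: dist = v0:inf,v1:0,v2:inf,v3:inf,v4:20,v5:1,v6:inf
step 2: dist = v0:inf,v1:0,v2:5,v3:inf,v4:5,v5:1,v6:inf
step 3: dist = v0:25,v1:0,v2:5,v3:inf,v4:5,v5:1,v6:inf
step 4: dist = v0:25,v1:0,v2:5,v3:inf,v4:5,v5:1,v6:41
step 5: dist = v0:25,v1:0,v2:5,v3:inf,v4:5,v5:1,v6:41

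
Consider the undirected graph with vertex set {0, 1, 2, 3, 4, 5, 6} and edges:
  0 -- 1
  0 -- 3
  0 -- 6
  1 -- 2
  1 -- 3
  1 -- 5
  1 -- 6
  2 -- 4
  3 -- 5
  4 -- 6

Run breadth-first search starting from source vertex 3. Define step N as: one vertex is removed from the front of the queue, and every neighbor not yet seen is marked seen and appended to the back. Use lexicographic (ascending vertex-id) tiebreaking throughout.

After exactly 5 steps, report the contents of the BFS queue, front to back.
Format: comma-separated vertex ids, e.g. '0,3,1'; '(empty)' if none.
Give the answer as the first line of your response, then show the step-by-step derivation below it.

2,4

step 1: dequeue 3; queue=[0,1,5]; order=3
step 2: dequeue 0; queue=[1,5,6]; order=3,0
step 3: dequeue 1; queue=[5,6,2]; order=3,0,1
step 4: dequeue 5; queue=[6,2]; order=3,0,1,5
step 5: dequeue 6; queue=[2,4]; order=3,0,1,5,6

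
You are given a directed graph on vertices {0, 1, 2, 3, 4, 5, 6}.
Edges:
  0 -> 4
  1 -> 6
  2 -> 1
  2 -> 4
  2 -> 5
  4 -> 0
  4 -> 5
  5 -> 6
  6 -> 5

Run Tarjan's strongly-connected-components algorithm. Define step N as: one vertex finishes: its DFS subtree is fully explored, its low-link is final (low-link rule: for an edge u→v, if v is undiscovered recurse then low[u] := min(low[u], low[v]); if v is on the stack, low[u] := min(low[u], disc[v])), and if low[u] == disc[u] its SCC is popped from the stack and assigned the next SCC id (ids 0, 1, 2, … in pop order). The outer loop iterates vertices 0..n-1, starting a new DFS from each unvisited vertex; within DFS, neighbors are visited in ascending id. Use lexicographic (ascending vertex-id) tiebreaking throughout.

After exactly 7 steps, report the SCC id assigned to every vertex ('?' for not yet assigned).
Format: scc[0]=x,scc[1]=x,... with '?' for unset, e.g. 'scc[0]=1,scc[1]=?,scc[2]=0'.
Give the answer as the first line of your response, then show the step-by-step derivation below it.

scc[0]=1,scc[1]=2,scc[2]=3,scc[3]=4,scc[4]=1,scc[5]=0,scc[6]=0

step 1: low=(low[0]=0,low[1]=?,low[2]=?,low[3]=?,low[4]=0,low[5]=2,low[6]=2); scc=(scc[0]=?,scc[1]=?,scc[2]=?,scc[3]=?,scc[4]=?,scc[5]=?,scc[6]=?)
step 2: low=(low[0]=0,low[1]=?,low[2]=?,low[3]=?,low[4]=0,low[5]=2,low[6]=2); scc=(scc[0]=?,scc[1]=?,scc[2]=?,scc[3]=?,scc[4]=?,scc[5]=0,scc[6]=0)
step 3: low=(low[0]=0,low[1]=?,low[2]=?,low[3]=?,low[4]=0,low[5]=2,low[6]=2); scc=(scc[0]=?,scc[1]=?,scc[2]=?,scc[3]=?,scc[4]=?,scc[5]=0,scc[6]=0)
step 4: low=(low[0]=0,low[1]=?,low[2]=?,low[3]=?,low[4]=0,low[5]=2,low[6]=2); scc=(scc[0]=1,scc[1]=?,scc[2]=?,scc[3]=?,scc[4]=1,scc[5]=0,scc[6]=0)
step 5: low=(low[0]=0,low[1]=4,low[2]=?,low[3]=?,low[4]=0,low[5]=2,low[6]=2); scc=(scc[0]=1,scc[1]=2,scc[2]=?,scc[3]=?,scc[4]=1,scc[5]=0,scc[6]=0)
step 6: low=(low[0]=0,low[1]=4,low[2]=5,low[3]=?,low[4]=0,low[5]=2,low[6]=2); scc=(scc[0]=1,scc[1]=2,scc[2]=3,scc[3]=?,scc[4]=1,scc[5]=0,scc[6]=0)
step 7: low=(low[0]=0,low[1]=4,low[2]=5,low[3]=6,low[4]=0,low[5]=2,low[6]=2); scc=(scc[0]=1,scc[1]=2,scc[2]=3,scc[3]=4,scc[4]=1,scc[5]=0,scc[6]=0)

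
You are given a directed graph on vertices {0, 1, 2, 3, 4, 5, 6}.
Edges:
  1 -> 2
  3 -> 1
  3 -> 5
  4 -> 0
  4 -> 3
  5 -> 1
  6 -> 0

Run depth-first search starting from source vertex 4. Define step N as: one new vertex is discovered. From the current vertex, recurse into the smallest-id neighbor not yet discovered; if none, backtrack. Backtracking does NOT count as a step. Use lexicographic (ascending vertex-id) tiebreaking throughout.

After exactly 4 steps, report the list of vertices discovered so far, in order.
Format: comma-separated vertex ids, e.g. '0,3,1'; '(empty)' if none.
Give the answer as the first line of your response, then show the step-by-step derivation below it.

4,0,3,1

step 1: discover 4; path=4; order=4
step 2: discover 0; path=4>0; order=4,0
step 3: discover 3; path=4>3; order=4,0,3
step 4: discover 1; path=4>3>1; order=4,0,3,1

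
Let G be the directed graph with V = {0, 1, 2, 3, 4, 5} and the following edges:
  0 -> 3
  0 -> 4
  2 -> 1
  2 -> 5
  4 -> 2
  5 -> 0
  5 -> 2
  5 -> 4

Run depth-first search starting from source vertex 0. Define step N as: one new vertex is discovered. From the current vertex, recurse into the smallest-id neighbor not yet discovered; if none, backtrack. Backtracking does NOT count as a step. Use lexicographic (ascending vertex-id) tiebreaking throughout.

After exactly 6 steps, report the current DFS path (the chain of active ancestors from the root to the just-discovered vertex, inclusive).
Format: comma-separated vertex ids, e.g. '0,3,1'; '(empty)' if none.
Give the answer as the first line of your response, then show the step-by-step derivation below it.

0,4,2,5

step 1: discover 0; path=0; order=0
step 2: discover 3; path=0>3; order=0,3
step 3: discover 4; path=0>4; order=0,3,4
step 4: discover 2; path=0>4>2; order=0,3,4,2
step 5: discover 1; path=0>4>2>1; order=0,3,4,2,1
step 6: discover 5; path=0>4>2>5; order=0,3,4,2,1,5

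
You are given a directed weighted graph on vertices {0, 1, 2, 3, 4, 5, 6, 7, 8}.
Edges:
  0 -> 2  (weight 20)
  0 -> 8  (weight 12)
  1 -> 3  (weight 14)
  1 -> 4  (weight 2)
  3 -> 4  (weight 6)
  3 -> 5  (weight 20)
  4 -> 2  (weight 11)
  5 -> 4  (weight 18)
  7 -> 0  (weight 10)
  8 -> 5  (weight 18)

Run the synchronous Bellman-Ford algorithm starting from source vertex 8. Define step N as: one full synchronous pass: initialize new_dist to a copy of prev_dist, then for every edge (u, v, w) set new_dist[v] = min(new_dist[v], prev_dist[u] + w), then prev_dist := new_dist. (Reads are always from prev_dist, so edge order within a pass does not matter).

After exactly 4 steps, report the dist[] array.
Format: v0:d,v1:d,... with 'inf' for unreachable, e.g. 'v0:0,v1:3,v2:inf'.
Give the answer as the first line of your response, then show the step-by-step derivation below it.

v0:inf,v1:inf,v2:47,v3:inf,v4:36,v5:18,v6:inf,v7:inf,v8:0

step 1: dist = v0:inf,v1:inf,v2:inf,v3:inf,v4:inf,v5:18,v6:inf,v7:inf,v8:0
step 2: dist = v0:inf,v1:inf,v2:inf,v3:inf,v4:36,v5:18,v6:inf,v7:inf,v8:0
step 3: dist = v0:inf,v1:inf,v2:47,v3:inf,v4:36,v5:18,v6:inf,v7:inf,v8:0
step 4: dist = v0:inf,v1:inf,v2:47,v3:inf,v4:36,v5:18,v6:inf,v7:inf,v8:0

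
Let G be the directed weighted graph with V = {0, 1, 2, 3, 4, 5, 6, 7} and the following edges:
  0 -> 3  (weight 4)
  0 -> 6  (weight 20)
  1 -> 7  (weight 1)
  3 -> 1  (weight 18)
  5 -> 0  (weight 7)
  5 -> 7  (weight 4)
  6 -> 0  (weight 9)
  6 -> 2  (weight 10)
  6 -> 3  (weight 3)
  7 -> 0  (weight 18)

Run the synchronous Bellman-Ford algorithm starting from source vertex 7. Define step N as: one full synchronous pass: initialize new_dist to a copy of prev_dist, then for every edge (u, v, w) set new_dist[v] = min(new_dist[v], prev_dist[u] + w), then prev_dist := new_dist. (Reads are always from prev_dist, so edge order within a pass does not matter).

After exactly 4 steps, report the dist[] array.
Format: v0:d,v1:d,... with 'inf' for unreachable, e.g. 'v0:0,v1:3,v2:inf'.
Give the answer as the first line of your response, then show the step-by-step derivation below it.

v0:18,v1:40,v2:48,v3:22,v4:inf,v5:inf,v6:38,v7:0

step 1: dist = v0:18,v1:inf,v2:inf,v3:inf,v4:inf,v5:inf,v6:inf,v7:0
step 2: dist = v0:18,v1:inf,v2:inf,v3:22,v4:inf,v5:inf,v6:38,v7:0
step 3: dist = v0:18,v1:40,v2:48,v3:22,v4:inf,v5:inf,v6:38,v7:0
step 4: dist = v0:18,v1:40,v2:48,v3:22,v4:inf,v5:inf,v6:38,v7:0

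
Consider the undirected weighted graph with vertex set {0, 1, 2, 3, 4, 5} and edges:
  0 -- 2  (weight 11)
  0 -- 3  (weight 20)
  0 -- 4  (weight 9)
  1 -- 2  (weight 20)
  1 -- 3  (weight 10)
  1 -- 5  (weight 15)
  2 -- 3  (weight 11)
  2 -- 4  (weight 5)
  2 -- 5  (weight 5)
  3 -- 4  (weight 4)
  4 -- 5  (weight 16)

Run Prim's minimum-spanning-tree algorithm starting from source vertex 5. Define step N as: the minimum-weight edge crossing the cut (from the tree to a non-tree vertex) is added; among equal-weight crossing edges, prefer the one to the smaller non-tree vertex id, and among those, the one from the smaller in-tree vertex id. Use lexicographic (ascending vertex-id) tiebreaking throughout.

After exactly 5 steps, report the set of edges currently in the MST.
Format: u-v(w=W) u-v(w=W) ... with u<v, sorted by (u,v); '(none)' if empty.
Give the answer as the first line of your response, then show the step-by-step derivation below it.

0-4(w=9) 1-3(w=10) 2-4(w=5) 2-5(w=5) 3-4(w=4)

step 1: add edge 2-5 (w=5); MST = {2-5(w=5)}
step 2: add edge 2-4 (w=5); MST = {2-4(w=5) 2-5(w=5)}
step 3: add edge 3-4 (w=4); MST = {2-4(w=5) 2-5(w=5) 3-4(w=4)}
step 4: add edge 0-4 (w=9); MST = {0-4(w=9) 2-4(w=5) 2-5(w=5) 3-4(w=4)}
step 5: add edge 1-3 (w=10); MST = {0-4(w=9) 1-3(w=10) 2-4(w=5) 2-5(w=5) 3-4(w=4)}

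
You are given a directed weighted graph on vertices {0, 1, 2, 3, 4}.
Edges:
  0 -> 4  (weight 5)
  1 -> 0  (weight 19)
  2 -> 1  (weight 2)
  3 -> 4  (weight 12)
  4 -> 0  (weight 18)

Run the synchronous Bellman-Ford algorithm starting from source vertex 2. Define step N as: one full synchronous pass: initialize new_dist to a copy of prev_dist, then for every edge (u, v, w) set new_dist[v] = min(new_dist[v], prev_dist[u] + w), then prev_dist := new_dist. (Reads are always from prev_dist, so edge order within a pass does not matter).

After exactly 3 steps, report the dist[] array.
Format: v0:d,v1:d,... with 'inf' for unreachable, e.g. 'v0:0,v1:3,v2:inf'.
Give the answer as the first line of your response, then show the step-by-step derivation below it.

v0:21,v1:2,v2:0,v3:inf,v4:26

step 1: dist = v0:inf,v1:2,v2:0,v3:inf,v4:inf
step 2: dist = v0:21,v1:2,v2:0,v3:inf,v4:inf
step 3: dist = v0:21,v1:2,v2:0,v3:inf,v4:26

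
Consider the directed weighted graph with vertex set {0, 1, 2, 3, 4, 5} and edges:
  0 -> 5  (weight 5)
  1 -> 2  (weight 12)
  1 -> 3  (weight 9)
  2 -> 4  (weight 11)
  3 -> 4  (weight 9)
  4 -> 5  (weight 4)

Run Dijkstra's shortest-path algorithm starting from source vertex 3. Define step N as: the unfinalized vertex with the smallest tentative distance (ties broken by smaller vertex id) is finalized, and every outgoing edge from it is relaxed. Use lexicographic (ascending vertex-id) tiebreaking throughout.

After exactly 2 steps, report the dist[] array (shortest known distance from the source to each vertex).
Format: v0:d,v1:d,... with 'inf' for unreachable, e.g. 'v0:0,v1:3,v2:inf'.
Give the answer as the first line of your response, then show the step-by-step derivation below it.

v0:inf,v1:inf,v2:inf,v3:0,v4:9,v5:13

step 1: dist = v0:inf,v1:inf,v2:inf,v3:0,v4:9,v5:inf
step 2: dist = v0:inf,v1:inf,v2:inf,v3:0,v4:9,v5:13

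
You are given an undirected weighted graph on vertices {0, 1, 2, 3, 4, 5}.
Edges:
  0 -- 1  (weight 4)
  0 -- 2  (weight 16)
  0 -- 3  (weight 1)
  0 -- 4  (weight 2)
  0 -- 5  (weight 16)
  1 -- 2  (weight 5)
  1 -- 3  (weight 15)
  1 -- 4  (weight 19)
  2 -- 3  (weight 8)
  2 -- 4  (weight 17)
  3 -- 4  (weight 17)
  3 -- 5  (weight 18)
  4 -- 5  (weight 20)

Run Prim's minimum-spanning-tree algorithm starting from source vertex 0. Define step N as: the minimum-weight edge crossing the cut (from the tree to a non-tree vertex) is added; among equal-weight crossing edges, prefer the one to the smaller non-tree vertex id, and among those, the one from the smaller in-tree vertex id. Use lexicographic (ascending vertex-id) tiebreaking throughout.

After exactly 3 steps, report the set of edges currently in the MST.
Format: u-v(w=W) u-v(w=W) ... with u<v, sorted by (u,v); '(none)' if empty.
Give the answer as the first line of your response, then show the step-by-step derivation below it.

0-1(w=4) 0-3(w=1) 0-4(w=2)

step 1: add edge 0-3 (w=1); MST = {0-3(w=1)}
step 2: add edge 0-4 (w=2); MST = {0-3(w=1) 0-4(w=2)}
step 3: add edge 0-1 (w=4); MST = {0-1(w=4) 0-3(w=1) 0-4(w=2)}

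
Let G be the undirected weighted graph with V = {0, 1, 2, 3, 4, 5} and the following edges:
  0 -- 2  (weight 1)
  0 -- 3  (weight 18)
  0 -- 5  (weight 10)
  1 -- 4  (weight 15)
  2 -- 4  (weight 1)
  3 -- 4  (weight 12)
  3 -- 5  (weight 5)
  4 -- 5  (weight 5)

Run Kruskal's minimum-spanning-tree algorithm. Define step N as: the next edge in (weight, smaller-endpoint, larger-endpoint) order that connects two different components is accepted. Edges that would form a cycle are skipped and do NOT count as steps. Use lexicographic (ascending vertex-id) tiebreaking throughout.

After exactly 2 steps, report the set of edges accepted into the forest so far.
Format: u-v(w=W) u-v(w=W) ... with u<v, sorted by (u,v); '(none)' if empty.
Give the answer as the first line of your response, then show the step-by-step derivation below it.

0-2(w=1) 2-4(w=1)

step 1: add edge 0-2 (w=1); MST = {0-2(w=1)}
step 2: add edge 2-4 (w=1); MST = {0-2(w=1) 2-4(w=1)}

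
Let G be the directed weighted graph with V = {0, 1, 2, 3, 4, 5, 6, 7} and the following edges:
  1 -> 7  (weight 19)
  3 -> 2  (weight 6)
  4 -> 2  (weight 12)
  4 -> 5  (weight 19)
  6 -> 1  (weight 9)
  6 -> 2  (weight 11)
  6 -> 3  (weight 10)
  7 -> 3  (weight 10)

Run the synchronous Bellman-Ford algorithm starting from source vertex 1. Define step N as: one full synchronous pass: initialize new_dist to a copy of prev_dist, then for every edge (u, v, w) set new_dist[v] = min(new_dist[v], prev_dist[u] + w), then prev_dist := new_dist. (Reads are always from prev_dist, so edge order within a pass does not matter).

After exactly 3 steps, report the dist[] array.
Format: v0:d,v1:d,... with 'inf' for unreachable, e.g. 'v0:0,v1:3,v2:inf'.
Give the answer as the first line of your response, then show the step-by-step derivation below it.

v0:inf,v1:0,v2:35,v3:29,v4:inf,v5:inf,v6:inf,v7:19

step 1: dist = v0:inf,v1:0,v2:inf,v3:inf,v4:inf,v5:inf,v6:inf,v7:19
step 2: dist = v0:inf,v1:0,v2:inf,v3:29,v4:inf,v5:inf,v6:inf,v7:19
step 3: dist = v0:inf,v1:0,v2:35,v3:29,v4:inf,v5:inf,v6:inf,v7:19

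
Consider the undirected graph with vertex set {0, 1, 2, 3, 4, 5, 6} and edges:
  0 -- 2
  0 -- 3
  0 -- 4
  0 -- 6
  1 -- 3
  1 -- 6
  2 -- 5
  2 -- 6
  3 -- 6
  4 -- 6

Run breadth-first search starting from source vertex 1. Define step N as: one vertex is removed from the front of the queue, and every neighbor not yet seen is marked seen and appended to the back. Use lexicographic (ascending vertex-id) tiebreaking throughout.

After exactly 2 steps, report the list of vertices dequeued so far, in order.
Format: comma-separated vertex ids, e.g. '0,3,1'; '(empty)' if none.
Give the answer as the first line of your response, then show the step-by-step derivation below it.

1,3

step 1: dequeue 1; queue=[3,6]; order=1
step 2: dequeue 3; queue=[6,0]; order=1,3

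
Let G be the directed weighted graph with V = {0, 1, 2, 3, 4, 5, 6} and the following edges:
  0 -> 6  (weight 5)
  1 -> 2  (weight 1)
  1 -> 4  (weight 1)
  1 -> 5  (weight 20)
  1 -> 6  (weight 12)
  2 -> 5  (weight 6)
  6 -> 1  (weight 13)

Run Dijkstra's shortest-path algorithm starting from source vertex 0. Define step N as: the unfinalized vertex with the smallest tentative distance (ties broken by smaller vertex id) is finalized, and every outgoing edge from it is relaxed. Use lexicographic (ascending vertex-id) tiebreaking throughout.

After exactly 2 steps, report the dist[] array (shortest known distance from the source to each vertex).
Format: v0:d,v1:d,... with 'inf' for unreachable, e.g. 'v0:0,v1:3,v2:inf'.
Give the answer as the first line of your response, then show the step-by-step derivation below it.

v0:0,v1:18,v2:inf,v3:inf,v4:inf,v5:inf,v6:5

step 1: dist = v0:0,v1:inf,v2:inf,v3:inf,v4:inf,v5:inf,v6:5
step 2: dist = v0:0,v1:18,v2:inf,v3:inf,v4:inf,v5:inf,v6:5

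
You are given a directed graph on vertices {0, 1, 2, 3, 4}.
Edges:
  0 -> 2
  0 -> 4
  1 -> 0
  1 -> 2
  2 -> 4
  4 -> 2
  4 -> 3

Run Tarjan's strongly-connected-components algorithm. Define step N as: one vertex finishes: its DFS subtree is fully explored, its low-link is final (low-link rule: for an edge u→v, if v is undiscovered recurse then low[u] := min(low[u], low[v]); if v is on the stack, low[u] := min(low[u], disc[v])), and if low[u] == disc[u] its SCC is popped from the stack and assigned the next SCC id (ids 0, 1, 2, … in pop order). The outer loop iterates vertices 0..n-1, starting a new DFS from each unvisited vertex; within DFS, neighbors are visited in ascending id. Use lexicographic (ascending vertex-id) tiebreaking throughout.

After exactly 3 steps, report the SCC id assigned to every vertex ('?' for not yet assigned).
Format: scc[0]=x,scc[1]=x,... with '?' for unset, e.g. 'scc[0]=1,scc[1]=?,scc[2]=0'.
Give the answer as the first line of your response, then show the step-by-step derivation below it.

scc[0]=?,scc[1]=?,scc[2]=1,scc[3]=0,scc[4]=1

step 1: low=(low[0]=0,low[1]=?,low[2]=1,low[3]=3,low[4]=1); scc=(scc[0]=?,scc[1]=?,scc[2]=?,scc[3]=0,scc[4]=?)
step 2: low=(low[0]=0,low[1]=?,low[2]=1,low[3]=3,low[4]=1); scc=(scc[0]=?,scc[1]=?,scc[2]=?,scc[3]=0,scc[4]=?)
step 3: low=(low[0]=0,low[1]=?,low[2]=1,low[3]=3,low[4]=1); scc=(scc[0]=?,scc[1]=?,scc[2]=1,scc[3]=0,scc[4]=1)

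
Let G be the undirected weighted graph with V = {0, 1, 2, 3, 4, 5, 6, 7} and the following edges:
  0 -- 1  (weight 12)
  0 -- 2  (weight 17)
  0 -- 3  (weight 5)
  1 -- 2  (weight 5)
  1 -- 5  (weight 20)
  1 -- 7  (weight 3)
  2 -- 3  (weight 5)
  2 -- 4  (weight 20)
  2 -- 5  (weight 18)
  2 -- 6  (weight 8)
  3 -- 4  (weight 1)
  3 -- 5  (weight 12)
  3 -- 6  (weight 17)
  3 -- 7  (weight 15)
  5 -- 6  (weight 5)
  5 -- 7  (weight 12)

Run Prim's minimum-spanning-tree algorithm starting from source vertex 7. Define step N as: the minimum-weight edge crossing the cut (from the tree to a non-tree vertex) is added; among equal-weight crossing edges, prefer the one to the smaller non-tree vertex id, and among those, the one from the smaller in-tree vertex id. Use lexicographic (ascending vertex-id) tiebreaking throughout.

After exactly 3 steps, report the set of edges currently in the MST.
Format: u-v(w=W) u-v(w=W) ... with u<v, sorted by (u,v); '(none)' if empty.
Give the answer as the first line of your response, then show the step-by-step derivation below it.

1-2(w=5) 1-7(w=3) 2-3(w=5)

step 1: add edge 1-7 (w=3); MST = {1-7(w=3)}
step 2: add edge 1-2 (w=5); MST = {1-2(w=5) 1-7(w=3)}
step 3: add edge 2-3 (w=5); MST = {1-2(w=5) 1-7(w=3) 2-3(w=5)}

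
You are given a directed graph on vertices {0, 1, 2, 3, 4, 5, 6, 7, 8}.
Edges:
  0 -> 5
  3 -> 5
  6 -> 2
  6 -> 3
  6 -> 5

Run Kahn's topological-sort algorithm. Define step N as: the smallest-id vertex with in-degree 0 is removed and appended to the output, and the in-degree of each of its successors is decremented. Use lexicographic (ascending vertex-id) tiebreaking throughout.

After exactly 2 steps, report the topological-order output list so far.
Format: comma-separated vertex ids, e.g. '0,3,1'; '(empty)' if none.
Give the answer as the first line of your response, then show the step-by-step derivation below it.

0,1

step 1: output 0; order=[0]; indeg=(0,0,1,1,0,2,0,0,0)
step 2: output 1; order=[0,1]; indeg=(0,0,1,1,0,2,0,0,0)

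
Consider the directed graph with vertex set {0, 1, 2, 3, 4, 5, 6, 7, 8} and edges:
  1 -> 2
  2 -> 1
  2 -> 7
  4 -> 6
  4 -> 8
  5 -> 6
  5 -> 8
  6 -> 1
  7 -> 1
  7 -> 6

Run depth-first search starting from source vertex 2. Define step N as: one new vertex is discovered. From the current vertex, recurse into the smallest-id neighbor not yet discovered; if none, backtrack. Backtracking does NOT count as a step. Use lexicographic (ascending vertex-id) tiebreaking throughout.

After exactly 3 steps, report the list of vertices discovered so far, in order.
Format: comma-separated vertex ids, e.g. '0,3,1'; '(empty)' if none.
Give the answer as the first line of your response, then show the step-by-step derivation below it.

2,1,7

step 1: discover 2; path=2; order=2
step 2: discover 1; path=2>1; order=2,1
step 3: discover 7; path=2>7; order=2,1,7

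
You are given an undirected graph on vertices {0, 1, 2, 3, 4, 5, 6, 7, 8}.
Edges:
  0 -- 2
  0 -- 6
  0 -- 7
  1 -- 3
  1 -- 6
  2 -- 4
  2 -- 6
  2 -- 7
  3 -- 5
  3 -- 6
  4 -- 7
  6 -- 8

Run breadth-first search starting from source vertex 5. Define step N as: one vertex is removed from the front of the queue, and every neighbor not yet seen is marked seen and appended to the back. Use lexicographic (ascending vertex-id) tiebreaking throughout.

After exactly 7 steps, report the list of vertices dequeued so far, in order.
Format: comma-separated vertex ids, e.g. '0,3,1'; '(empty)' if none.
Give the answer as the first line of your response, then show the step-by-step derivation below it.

5,3,1,6,0,2,8

step 1: dequeue 5; queue=[3]; order=5
step 2: dequeue 3; queue=[1,6]; order=5,3
step 3: dequeue 1; queue=[6]; order=5,3,1
step 4: dequeue 6; queue=[0,2,8]; order=5,3,1,6
step 5: dequeue 0; queue=[2,8,7]; order=5,3,1,6,0
step 6: dequeue 2; queue=[8,7,4]; order=5,3,1,6,0,2
step 7: dequeue 8; queue=[7,4]; order=5,3,1,6,0,2,8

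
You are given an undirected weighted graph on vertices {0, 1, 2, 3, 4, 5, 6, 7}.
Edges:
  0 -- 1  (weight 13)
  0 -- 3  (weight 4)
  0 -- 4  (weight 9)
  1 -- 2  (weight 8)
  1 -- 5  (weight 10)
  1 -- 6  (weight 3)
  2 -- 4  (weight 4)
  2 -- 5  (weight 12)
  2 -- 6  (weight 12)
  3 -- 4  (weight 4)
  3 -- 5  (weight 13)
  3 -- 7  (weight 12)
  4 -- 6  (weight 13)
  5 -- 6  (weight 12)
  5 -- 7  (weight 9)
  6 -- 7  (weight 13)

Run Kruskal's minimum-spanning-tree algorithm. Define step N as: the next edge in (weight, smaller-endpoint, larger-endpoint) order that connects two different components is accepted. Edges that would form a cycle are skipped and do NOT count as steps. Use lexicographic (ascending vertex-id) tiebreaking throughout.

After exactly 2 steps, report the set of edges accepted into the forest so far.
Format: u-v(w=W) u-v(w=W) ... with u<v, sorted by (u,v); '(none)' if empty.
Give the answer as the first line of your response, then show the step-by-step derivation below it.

0-3(w=4) 1-6(w=3)

step 1: add edge 1-6 (w=3); MST = {1-6(w=3)}
step 2: add edge 0-3 (w=4); MST = {0-3(w=4) 1-6(w=3)}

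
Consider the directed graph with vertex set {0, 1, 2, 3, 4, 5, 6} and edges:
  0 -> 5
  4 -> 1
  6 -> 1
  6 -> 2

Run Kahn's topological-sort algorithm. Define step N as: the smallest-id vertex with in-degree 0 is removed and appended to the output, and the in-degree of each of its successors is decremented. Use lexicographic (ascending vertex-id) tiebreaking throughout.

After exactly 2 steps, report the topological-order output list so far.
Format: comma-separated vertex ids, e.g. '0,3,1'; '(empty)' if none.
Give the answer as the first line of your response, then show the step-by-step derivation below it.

0,3

step 1: output 0; order=[0]; indeg=(0,2,1,0,0,0,0)
step 2: output 3; order=[0,3]; indeg=(0,2,1,0,0,0,0)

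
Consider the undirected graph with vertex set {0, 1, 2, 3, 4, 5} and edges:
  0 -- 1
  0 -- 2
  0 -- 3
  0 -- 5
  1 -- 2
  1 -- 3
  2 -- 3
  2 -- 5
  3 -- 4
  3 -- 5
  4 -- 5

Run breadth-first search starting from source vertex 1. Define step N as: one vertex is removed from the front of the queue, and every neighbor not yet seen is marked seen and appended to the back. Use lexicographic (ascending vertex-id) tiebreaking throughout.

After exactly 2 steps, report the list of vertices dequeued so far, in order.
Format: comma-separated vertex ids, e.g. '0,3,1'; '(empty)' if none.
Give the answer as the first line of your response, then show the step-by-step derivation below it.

1,0

step 1: dequeue 1; queue=[0,2,3]; order=1
step 2: dequeue 0; queue=[2,3,5]; order=1,0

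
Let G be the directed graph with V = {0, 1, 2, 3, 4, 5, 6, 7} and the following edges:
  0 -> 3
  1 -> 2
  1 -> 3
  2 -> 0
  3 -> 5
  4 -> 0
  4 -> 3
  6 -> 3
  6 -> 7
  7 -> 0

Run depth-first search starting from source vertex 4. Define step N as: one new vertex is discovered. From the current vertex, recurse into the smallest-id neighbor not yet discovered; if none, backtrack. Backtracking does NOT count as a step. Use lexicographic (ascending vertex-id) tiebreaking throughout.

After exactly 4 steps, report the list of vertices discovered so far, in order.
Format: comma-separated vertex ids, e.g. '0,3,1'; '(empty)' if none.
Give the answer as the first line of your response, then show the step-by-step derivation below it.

4,0,3,5

step 1: discover 4; path=4; order=4
step 2: discover 0; path=4>0; order=4,0
step 3: discover 3; path=4>0>3; order=4,0,3
step 4: discover 5; path=4>0>3>5; order=4,0,3,5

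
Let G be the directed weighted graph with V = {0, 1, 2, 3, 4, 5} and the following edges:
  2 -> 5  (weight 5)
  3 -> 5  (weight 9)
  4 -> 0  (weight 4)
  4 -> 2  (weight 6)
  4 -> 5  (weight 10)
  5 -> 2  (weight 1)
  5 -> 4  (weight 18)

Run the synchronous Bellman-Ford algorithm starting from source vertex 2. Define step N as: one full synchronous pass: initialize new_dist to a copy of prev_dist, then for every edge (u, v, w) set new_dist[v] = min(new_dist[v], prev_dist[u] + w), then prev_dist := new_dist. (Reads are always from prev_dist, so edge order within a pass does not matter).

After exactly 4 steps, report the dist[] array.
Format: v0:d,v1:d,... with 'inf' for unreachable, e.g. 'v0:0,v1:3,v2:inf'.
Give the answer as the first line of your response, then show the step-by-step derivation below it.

v0:27,v1:inf,v2:0,v3:inf,v4:23,v5:5

step 1: dist = v0:inf,v1:inf,v2:0,v3:inf,v4:inf,v5:5
step 2: dist = v0:inf,v1:inf,v2:0,v3:inf,v4:23,v5:5
step 3: dist = v0:27,v1:inf,v2:0,v3:inf,v4:23,v5:5
step 4: dist = v0:27,v1:inf,v2:0,v3:inf,v4:23,v5:5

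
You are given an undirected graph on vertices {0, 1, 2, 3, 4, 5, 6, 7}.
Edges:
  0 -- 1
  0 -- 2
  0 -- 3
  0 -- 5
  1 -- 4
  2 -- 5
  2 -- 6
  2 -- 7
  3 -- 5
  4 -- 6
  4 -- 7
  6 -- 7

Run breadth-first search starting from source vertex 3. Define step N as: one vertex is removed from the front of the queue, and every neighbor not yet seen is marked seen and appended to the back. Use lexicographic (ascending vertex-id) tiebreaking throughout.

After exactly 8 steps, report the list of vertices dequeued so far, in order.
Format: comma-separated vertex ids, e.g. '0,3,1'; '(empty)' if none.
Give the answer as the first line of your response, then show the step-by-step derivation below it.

3,0,5,1,2,4,6,7

step 1: dequeue 3; queue=[0,5]; order=3
step 2: dequeue 0; queue=[5,1,2]; order=3,0
step 3: dequeue 5; queue=[1,2]; order=3,0,5
step 4: dequeue 1; queue=[2,4]; order=3,0,5,1
step 5: dequeue 2; queue=[4,6,7]; order=3,0,5,1,2
step 6: dequeue 4; queue=[6,7]; order=3,0,5,1,2,4
step 7: dequeue 6; queue=[7]; order=3,0,5,1,2,4,6
step 8: dequeue 7; queue=[(empty)]; order=3,0,5,1,2,4,6,7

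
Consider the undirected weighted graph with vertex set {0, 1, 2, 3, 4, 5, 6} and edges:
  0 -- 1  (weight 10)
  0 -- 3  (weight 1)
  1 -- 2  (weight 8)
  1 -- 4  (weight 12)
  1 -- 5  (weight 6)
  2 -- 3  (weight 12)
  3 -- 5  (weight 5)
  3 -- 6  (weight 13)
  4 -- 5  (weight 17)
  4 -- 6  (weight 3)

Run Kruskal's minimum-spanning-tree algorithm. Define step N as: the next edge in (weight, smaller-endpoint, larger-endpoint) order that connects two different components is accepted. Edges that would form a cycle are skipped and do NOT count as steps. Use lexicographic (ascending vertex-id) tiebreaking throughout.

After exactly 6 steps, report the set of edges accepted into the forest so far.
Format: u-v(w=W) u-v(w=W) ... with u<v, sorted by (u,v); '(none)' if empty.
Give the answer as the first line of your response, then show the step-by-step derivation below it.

0-3(w=1) 1-2(w=8) 1-4(w=12) 1-5(w=6) 3-5(w=5) 4-6(w=3)

step 1: add edge 0-3 (w=1); MST = {0-3(w=1)}
step 2: add edge 4-6 (w=3); MST = {0-3(w=1) 4-6(w=3)}
step 3: add edge 3-5 (w=5); MST = {0-3(w=1) 3-5(w=5) 4-6(w=3)}
step 4: add edge 1-5 (w=6); MST = {0-3(w=1) 1-5(w=6) 3-5(w=5) 4-6(w=3)}
step 5: add edge 1-2 (w=8); MST = {0-3(w=1) 1-2(w=8) 1-5(w=6) 3-5(w=5) 4-6(w=3)}
step 6: add edge 1-4 (w=12); MST = {0-3(w=1) 1-2(w=8) 1-4(w=12) 1-5(w=6) 3-5(w=5) 4-6(w=3)}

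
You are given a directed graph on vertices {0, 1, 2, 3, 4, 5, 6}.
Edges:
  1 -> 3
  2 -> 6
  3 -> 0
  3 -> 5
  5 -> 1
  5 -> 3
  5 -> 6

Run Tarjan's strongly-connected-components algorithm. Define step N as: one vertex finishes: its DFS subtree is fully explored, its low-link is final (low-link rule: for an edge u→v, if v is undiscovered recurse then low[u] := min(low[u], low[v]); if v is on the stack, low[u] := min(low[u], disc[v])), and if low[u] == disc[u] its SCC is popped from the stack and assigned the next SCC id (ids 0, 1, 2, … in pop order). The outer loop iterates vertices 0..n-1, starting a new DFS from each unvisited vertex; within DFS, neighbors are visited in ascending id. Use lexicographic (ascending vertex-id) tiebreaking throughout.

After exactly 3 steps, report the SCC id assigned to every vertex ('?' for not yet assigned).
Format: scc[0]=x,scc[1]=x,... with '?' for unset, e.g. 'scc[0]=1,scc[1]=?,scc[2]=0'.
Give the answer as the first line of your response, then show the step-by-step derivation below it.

scc[0]=0,scc[1]=?,scc[2]=?,scc[3]=?,scc[4]=?,scc[5]=?,scc[6]=1

step 1: low=(low[0]=0,low[1]=?,low[2]=?,low[3]=?,low[4]=?,low[5]=?,low[6]=?); scc=(scc[0]=0,scc[1]=?,scc[2]=?,scc[3]=?,scc[4]=?,scc[5]=?,scc[6]=?)
step 2: low=(low[0]=0,low[1]=1,low[2]=?,low[3]=2,low[4]=?,low[5]=1,low[6]=4); scc=(scc[0]=0,scc[1]=?,scc[2]=?,scc[3]=?,scc[4]=?,scc[5]=?,scc[6]=1)
step 3: low=(low[0]=0,low[1]=1,low[2]=?,low[3]=2,low[4]=?,low[5]=1,low[6]=4); scc=(scc[0]=0,scc[1]=?,scc[2]=?,scc[3]=?,scc[4]=?,scc[5]=?,scc[6]=1)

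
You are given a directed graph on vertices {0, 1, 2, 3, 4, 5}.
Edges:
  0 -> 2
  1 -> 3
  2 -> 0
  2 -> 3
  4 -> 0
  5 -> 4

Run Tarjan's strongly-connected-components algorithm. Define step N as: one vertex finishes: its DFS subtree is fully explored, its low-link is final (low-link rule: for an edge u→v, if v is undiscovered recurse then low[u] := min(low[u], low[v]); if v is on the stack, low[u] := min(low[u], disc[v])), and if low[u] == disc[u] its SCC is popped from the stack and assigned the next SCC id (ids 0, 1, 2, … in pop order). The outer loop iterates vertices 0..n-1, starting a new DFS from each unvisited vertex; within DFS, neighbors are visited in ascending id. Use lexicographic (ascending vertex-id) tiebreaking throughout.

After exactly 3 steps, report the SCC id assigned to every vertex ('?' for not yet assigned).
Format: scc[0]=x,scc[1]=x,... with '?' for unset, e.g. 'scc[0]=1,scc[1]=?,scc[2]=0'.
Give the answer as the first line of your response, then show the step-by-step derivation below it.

scc[0]=1,scc[1]=?,scc[2]=1,scc[3]=0,scc[4]=?,scc[5]=?

step 1: low=(low[0]=0,low[1]=?,low[2]=0,low[3]=2,low[4]=?,low[5]=?); scc=(scc[0]=?,scc[1]=?,scc[2]=?,scc[3]=0,scc[4]=?,scc[5]=?)
step 2: low=(low[0]=0,low[1]=?,low[2]=0,low[3]=2,low[4]=?,low[5]=?); scc=(scc[0]=?,scc[1]=?,scc[2]=?,scc[3]=0,scc[4]=?,scc[5]=?)
step 3: low=(low[0]=0,low[1]=?,low[2]=0,low[3]=2,low[4]=?,low[5]=?); scc=(scc[0]=1,scc[1]=?,scc[2]=1,scc[3]=0,scc[4]=?,scc[5]=?)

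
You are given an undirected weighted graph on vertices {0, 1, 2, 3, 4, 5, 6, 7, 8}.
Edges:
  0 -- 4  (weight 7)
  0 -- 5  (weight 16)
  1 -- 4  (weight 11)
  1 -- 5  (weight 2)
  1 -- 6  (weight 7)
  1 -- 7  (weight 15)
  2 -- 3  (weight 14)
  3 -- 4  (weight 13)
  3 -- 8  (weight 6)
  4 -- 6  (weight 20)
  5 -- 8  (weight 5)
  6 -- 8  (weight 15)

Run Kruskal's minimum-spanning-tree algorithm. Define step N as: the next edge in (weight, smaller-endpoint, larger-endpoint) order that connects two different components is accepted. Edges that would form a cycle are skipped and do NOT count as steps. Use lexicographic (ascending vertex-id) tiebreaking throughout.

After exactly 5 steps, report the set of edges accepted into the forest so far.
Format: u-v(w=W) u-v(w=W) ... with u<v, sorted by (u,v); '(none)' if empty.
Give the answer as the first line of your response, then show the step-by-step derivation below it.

0-4(w=7) 1-5(w=2) 1-6(w=7) 3-8(w=6) 5-8(w=5)

step 1: add edge 1-5 (w=2); MST = {1-5(w=2)}
step 2: add edge 5-8 (w=5); MST = {1-5(w=2) 5-8(w=5)}
step 3: add edge 3-8 (w=6); MST = {1-5(w=2) 3-8(w=6) 5-8(w=5)}
step 4: add edge 0-4 (w=7); MST = {0-4(w=7) 1-5(w=2) 3-8(w=6) 5-8(w=5)}
step 5: add edge 1-6 (w=7); MST = {0-4(w=7) 1-5(w=2) 1-6(w=7) 3-8(w=6) 5-8(w=5)}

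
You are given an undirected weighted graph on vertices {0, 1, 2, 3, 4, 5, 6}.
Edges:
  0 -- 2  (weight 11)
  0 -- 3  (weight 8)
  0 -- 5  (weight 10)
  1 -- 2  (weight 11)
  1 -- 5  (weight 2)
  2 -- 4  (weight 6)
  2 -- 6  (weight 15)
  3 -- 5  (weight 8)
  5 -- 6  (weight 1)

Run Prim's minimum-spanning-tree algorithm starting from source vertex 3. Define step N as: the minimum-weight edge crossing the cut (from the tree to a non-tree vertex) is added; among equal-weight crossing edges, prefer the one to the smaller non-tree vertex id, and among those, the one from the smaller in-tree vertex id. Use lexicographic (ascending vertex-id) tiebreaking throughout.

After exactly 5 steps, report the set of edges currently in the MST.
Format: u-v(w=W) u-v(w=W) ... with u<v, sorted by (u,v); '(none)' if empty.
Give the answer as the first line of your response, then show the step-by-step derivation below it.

0-2(w=11) 0-3(w=8) 1-5(w=2) 3-5(w=8) 5-6(w=1)

step 1: add edge 0-3 (w=8); MST = {0-3(w=8)}
step 2: add edge 3-5 (w=8); MST = {0-3(w=8) 3-5(w=8)}
step 3: add edge 5-6 (w=1); MST = {0-3(w=8) 3-5(w=8) 5-6(w=1)}
step 4: add edge 1-5 (w=2); MST = {0-3(w=8) 1-5(w=2) 3-5(w=8) 5-6(w=1)}
step 5: add edge 0-2 (w=11); MST = {0-2(w=11) 0-3(w=8) 1-5(w=2) 3-5(w=8) 5-6(w=1)}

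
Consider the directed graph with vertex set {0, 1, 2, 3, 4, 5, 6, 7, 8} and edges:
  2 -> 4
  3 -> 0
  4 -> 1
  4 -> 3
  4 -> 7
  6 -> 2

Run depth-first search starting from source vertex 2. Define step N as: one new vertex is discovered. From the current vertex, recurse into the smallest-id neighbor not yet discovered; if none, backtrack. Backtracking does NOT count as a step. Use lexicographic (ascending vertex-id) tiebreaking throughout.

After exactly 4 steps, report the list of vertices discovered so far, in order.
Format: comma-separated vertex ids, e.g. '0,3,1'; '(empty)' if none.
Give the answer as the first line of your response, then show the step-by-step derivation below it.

2,4,1,3

step 1: discover 2; path=2; order=2
step 2: discover 4; path=2>4; order=2,4
step 3: discover 1; path=2>4>1; order=2,4,1
step 4: discover 3; path=2>4>3; order=2,4,1,3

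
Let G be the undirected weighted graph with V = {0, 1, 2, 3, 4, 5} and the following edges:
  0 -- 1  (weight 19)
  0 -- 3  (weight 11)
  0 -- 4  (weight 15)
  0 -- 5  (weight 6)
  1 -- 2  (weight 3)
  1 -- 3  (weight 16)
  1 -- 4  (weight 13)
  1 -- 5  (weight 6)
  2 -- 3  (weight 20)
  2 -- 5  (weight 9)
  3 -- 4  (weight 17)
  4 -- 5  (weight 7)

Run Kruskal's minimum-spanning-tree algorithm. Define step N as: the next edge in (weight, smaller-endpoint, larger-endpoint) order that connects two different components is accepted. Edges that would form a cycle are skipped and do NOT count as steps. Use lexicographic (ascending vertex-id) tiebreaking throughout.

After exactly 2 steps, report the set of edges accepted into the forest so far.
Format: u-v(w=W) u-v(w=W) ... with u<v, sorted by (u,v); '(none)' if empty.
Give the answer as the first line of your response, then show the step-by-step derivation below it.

0-5(w=6) 1-2(w=3)

step 1: add edge 1-2 (w=3); MST = {1-2(w=3)}
step 2: add edge 0-5 (w=6); MST = {0-5(w=6) 1-2(w=3)}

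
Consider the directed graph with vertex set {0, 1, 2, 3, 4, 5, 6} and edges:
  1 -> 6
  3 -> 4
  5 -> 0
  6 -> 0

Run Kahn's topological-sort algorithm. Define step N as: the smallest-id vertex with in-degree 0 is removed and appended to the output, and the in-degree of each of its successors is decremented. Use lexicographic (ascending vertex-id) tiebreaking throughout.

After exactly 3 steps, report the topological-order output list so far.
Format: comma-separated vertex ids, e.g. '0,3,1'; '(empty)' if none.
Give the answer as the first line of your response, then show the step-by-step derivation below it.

1,2,3

step 1: output 1; order=[1]; indeg=(2,0,0,0,1,0,0)
step 2: output 2; order=[1,2]; indeg=(2,0,0,0,1,0,0)
step 3: output 3; order=[1,2,3]; indeg=(2,0,0,0,0,0,0)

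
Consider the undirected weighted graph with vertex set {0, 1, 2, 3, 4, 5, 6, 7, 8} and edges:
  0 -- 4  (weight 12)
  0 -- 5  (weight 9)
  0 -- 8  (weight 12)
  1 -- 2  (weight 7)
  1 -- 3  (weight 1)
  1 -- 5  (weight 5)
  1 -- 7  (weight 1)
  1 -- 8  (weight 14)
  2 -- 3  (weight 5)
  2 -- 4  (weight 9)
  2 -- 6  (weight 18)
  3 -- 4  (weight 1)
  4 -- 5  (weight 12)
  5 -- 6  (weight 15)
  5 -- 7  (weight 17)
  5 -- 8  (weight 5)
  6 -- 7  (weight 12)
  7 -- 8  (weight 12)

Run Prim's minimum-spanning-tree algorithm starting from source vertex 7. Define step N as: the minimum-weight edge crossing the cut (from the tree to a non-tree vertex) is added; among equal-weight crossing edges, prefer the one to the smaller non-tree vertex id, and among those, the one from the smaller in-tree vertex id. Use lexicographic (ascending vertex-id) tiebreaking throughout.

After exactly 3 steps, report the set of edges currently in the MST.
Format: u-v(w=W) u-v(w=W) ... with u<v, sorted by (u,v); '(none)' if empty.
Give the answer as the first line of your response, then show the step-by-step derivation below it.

1-3(w=1) 1-7(w=1) 3-4(w=1)

step 1: add edge 1-7 (w=1); MST = {1-7(w=1)}
step 2: add edge 1-3 (w=1); MST = {1-3(w=1) 1-7(w=1)}
step 3: add edge 3-4 (w=1); MST = {1-3(w=1) 1-7(w=1) 3-4(w=1)}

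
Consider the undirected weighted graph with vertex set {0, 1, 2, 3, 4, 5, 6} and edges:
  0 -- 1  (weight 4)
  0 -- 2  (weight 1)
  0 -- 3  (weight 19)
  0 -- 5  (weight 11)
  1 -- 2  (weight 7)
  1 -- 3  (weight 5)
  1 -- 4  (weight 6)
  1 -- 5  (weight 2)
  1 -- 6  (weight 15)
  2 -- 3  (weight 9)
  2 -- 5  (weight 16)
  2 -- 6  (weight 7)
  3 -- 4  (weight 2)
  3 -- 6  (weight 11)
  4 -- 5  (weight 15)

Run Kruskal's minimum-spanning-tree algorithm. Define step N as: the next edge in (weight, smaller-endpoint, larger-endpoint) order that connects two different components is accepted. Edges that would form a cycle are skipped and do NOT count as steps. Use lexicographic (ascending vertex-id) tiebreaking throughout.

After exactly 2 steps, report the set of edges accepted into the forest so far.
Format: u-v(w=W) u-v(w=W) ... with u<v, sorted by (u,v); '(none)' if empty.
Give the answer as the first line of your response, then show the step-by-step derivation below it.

0-2(w=1) 1-5(w=2)

step 1: add edge 0-2 (w=1); MST = {0-2(w=1)}
step 2: add edge 1-5 (w=2); MST = {0-2(w=1) 1-5(w=2)}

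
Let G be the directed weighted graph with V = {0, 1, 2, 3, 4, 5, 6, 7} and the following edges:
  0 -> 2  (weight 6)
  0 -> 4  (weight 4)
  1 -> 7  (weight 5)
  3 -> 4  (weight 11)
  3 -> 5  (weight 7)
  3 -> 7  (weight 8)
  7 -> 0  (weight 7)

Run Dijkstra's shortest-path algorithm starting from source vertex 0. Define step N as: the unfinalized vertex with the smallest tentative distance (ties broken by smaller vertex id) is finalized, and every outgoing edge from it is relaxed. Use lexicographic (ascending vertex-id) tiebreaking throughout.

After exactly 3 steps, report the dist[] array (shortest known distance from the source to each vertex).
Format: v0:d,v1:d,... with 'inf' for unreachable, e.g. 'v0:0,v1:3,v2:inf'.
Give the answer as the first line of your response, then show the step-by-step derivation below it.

v0:0,v1:inf,v2:6,v3:inf,v4:4,v5:inf,v6:inf,v7:inf

step 1: dist = v0:0,v1:inf,v2:6,v3:inf,v4:4,v5:inf,v6:inf,v7:inf
step 2: dist = v0:0,v1:inf,v2:6,v3:inf,v4:4,v5:inf,v6:inf,v7:inf
step 3: dist = v0:0,v1:inf,v2:6,v3:inf,v4:4,v5:inf,v6:inf,v7:inf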